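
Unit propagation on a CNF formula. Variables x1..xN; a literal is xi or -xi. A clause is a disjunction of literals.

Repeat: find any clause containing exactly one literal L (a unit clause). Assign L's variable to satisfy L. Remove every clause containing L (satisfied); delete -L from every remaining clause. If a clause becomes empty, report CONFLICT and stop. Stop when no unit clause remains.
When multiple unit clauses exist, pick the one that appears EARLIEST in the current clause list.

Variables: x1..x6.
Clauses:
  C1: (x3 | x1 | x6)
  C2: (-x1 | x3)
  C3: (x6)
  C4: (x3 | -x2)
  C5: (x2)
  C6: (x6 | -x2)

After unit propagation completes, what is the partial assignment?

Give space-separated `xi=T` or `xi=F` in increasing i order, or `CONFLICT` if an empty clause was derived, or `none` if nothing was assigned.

unit clause [6] forces x6=T; simplify:
  satisfied 3 clause(s); 3 remain; assigned so far: [6]
unit clause [2] forces x2=T; simplify:
  drop -2 from [3, -2] -> [3]
  satisfied 1 clause(s); 2 remain; assigned so far: [2, 6]
unit clause [3] forces x3=T; simplify:
  satisfied 2 clause(s); 0 remain; assigned so far: [2, 3, 6]

Answer: x2=T x3=T x6=T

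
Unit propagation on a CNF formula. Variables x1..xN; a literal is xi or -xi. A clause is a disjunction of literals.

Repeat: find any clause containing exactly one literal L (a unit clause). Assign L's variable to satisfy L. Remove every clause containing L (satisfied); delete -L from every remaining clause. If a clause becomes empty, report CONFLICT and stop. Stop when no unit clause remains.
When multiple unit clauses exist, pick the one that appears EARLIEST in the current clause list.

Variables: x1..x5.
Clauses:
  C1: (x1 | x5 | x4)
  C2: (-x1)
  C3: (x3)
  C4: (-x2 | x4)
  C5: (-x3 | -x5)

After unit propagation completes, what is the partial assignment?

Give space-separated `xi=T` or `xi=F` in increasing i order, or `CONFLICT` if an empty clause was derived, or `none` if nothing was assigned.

unit clause [-1] forces x1=F; simplify:
  drop 1 from [1, 5, 4] -> [5, 4]
  satisfied 1 clause(s); 4 remain; assigned so far: [1]
unit clause [3] forces x3=T; simplify:
  drop -3 from [-3, -5] -> [-5]
  satisfied 1 clause(s); 3 remain; assigned so far: [1, 3]
unit clause [-5] forces x5=F; simplify:
  drop 5 from [5, 4] -> [4]
  satisfied 1 clause(s); 2 remain; assigned so far: [1, 3, 5]
unit clause [4] forces x4=T; simplify:
  satisfied 2 clause(s); 0 remain; assigned so far: [1, 3, 4, 5]

Answer: x1=F x3=T x4=T x5=F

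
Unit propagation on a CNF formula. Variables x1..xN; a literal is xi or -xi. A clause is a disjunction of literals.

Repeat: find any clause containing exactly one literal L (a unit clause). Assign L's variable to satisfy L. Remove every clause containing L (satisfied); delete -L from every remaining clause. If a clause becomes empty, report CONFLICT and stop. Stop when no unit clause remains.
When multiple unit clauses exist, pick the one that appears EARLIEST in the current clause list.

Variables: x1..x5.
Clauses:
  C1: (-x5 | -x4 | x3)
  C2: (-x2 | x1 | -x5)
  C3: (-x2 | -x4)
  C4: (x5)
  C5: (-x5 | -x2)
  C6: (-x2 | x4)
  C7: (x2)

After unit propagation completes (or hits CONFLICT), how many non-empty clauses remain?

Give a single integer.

Answer: 1

Derivation:
unit clause [5] forces x5=T; simplify:
  drop -5 from [-5, -4, 3] -> [-4, 3]
  drop -5 from [-2, 1, -5] -> [-2, 1]
  drop -5 from [-5, -2] -> [-2]
  satisfied 1 clause(s); 6 remain; assigned so far: [5]
unit clause [-2] forces x2=F; simplify:
  drop 2 from [2] -> [] (empty!)
  satisfied 4 clause(s); 2 remain; assigned so far: [2, 5]
CONFLICT (empty clause)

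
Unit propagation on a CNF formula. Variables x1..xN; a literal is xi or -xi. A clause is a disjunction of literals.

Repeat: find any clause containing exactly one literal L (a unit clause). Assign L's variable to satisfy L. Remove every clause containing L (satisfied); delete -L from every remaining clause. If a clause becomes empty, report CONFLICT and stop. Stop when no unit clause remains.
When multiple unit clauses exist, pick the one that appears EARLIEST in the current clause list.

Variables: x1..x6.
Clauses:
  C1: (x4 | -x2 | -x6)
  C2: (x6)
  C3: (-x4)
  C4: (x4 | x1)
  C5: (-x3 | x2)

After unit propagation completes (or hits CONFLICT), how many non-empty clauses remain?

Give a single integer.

Answer: 0

Derivation:
unit clause [6] forces x6=T; simplify:
  drop -6 from [4, -2, -6] -> [4, -2]
  satisfied 1 clause(s); 4 remain; assigned so far: [6]
unit clause [-4] forces x4=F; simplify:
  drop 4 from [4, -2] -> [-2]
  drop 4 from [4, 1] -> [1]
  satisfied 1 clause(s); 3 remain; assigned so far: [4, 6]
unit clause [-2] forces x2=F; simplify:
  drop 2 from [-3, 2] -> [-3]
  satisfied 1 clause(s); 2 remain; assigned so far: [2, 4, 6]
unit clause [1] forces x1=T; simplify:
  satisfied 1 clause(s); 1 remain; assigned so far: [1, 2, 4, 6]
unit clause [-3] forces x3=F; simplify:
  satisfied 1 clause(s); 0 remain; assigned so far: [1, 2, 3, 4, 6]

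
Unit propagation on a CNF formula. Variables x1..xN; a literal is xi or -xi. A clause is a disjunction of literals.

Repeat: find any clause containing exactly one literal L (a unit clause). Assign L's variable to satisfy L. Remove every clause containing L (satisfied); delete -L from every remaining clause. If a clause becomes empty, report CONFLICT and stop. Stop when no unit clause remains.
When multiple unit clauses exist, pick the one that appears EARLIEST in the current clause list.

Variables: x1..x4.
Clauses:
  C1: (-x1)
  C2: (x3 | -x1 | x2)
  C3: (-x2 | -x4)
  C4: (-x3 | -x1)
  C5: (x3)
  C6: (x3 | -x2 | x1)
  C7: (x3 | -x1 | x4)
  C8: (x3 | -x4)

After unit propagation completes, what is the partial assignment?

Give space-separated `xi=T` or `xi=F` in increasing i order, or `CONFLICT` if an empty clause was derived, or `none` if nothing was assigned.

unit clause [-1] forces x1=F; simplify:
  drop 1 from [3, -2, 1] -> [3, -2]
  satisfied 4 clause(s); 4 remain; assigned so far: [1]
unit clause [3] forces x3=T; simplify:
  satisfied 3 clause(s); 1 remain; assigned so far: [1, 3]

Answer: x1=F x3=T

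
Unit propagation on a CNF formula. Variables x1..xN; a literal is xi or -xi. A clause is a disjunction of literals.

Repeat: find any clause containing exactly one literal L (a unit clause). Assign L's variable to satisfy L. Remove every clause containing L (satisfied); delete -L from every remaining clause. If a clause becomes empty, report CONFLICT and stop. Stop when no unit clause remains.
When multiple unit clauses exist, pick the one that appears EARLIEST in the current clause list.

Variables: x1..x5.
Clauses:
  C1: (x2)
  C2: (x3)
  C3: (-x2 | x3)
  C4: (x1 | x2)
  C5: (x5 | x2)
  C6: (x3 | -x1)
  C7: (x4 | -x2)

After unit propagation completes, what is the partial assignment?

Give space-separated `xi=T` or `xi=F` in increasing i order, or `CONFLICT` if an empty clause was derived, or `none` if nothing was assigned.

unit clause [2] forces x2=T; simplify:
  drop -2 from [-2, 3] -> [3]
  drop -2 from [4, -2] -> [4]
  satisfied 3 clause(s); 4 remain; assigned so far: [2]
unit clause [3] forces x3=T; simplify:
  satisfied 3 clause(s); 1 remain; assigned so far: [2, 3]
unit clause [4] forces x4=T; simplify:
  satisfied 1 clause(s); 0 remain; assigned so far: [2, 3, 4]

Answer: x2=T x3=T x4=T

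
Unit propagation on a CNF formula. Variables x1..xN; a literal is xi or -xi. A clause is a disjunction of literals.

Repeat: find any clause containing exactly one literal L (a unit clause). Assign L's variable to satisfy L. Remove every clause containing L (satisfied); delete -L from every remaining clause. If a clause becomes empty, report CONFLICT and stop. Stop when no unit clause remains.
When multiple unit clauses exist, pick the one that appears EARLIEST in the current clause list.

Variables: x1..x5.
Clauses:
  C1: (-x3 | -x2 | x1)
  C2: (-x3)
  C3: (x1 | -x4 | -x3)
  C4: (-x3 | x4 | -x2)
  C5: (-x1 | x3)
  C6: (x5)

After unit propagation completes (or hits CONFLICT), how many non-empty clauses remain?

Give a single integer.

Answer: 0

Derivation:
unit clause [-3] forces x3=F; simplify:
  drop 3 from [-1, 3] -> [-1]
  satisfied 4 clause(s); 2 remain; assigned so far: [3]
unit clause [-1] forces x1=F; simplify:
  satisfied 1 clause(s); 1 remain; assigned so far: [1, 3]
unit clause [5] forces x5=T; simplify:
  satisfied 1 clause(s); 0 remain; assigned so far: [1, 3, 5]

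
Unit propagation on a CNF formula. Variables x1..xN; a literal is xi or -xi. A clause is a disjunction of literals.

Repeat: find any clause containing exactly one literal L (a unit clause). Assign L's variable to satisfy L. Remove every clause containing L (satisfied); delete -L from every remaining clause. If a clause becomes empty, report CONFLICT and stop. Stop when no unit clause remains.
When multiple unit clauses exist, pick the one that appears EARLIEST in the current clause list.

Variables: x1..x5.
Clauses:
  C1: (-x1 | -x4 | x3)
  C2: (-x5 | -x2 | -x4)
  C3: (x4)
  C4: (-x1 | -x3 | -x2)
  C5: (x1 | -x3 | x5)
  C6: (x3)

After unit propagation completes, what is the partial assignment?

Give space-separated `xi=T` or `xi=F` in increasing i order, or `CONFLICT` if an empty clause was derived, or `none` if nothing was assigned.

Answer: x3=T x4=T

Derivation:
unit clause [4] forces x4=T; simplify:
  drop -4 from [-1, -4, 3] -> [-1, 3]
  drop -4 from [-5, -2, -4] -> [-5, -2]
  satisfied 1 clause(s); 5 remain; assigned so far: [4]
unit clause [3] forces x3=T; simplify:
  drop -3 from [-1, -3, -2] -> [-1, -2]
  drop -3 from [1, -3, 5] -> [1, 5]
  satisfied 2 clause(s); 3 remain; assigned so far: [3, 4]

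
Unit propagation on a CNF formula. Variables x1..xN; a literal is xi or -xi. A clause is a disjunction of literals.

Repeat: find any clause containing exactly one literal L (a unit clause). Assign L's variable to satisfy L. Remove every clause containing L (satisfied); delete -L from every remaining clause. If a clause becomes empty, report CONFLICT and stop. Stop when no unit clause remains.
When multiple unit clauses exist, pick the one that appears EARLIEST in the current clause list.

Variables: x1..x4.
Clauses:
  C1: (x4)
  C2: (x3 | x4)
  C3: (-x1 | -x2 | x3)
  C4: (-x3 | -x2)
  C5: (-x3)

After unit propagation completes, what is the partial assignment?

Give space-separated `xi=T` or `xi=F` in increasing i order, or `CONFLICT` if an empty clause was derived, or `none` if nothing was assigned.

unit clause [4] forces x4=T; simplify:
  satisfied 2 clause(s); 3 remain; assigned so far: [4]
unit clause [-3] forces x3=F; simplify:
  drop 3 from [-1, -2, 3] -> [-1, -2]
  satisfied 2 clause(s); 1 remain; assigned so far: [3, 4]

Answer: x3=F x4=T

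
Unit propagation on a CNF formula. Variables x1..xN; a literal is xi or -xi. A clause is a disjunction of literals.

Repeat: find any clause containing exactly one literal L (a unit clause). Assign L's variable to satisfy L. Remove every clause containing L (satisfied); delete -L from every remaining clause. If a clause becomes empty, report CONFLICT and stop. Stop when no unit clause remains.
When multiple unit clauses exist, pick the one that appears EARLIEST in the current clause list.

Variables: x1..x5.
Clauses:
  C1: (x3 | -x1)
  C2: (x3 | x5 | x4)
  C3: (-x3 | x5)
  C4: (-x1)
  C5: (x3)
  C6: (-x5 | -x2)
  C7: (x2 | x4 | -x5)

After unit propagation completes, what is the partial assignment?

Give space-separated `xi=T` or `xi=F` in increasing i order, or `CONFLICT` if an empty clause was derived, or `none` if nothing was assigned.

unit clause [-1] forces x1=F; simplify:
  satisfied 2 clause(s); 5 remain; assigned so far: [1]
unit clause [3] forces x3=T; simplify:
  drop -3 from [-3, 5] -> [5]
  satisfied 2 clause(s); 3 remain; assigned so far: [1, 3]
unit clause [5] forces x5=T; simplify:
  drop -5 from [-5, -2] -> [-2]
  drop -5 from [2, 4, -5] -> [2, 4]
  satisfied 1 clause(s); 2 remain; assigned so far: [1, 3, 5]
unit clause [-2] forces x2=F; simplify:
  drop 2 from [2, 4] -> [4]
  satisfied 1 clause(s); 1 remain; assigned so far: [1, 2, 3, 5]
unit clause [4] forces x4=T; simplify:
  satisfied 1 clause(s); 0 remain; assigned so far: [1, 2, 3, 4, 5]

Answer: x1=F x2=F x3=T x4=T x5=T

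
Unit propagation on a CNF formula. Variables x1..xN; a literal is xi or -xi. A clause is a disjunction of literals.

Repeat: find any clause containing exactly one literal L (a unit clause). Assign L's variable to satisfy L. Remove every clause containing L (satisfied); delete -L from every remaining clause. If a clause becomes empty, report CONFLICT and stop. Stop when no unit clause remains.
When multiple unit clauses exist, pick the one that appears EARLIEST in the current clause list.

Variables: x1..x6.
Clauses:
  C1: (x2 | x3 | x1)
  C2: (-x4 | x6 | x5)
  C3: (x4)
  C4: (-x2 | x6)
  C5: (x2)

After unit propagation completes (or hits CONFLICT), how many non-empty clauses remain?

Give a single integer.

unit clause [4] forces x4=T; simplify:
  drop -4 from [-4, 6, 5] -> [6, 5]
  satisfied 1 clause(s); 4 remain; assigned so far: [4]
unit clause [2] forces x2=T; simplify:
  drop -2 from [-2, 6] -> [6]
  satisfied 2 clause(s); 2 remain; assigned so far: [2, 4]
unit clause [6] forces x6=T; simplify:
  satisfied 2 clause(s); 0 remain; assigned so far: [2, 4, 6]

Answer: 0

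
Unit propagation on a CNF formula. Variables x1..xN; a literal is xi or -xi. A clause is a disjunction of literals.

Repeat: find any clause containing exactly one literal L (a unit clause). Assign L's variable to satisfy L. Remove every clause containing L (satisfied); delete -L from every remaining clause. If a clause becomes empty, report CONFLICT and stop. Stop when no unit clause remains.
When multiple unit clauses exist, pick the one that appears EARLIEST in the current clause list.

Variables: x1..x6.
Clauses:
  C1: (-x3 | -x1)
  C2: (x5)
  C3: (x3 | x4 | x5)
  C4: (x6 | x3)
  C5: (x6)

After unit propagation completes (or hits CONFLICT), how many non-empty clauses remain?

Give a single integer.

Answer: 1

Derivation:
unit clause [5] forces x5=T; simplify:
  satisfied 2 clause(s); 3 remain; assigned so far: [5]
unit clause [6] forces x6=T; simplify:
  satisfied 2 clause(s); 1 remain; assigned so far: [5, 6]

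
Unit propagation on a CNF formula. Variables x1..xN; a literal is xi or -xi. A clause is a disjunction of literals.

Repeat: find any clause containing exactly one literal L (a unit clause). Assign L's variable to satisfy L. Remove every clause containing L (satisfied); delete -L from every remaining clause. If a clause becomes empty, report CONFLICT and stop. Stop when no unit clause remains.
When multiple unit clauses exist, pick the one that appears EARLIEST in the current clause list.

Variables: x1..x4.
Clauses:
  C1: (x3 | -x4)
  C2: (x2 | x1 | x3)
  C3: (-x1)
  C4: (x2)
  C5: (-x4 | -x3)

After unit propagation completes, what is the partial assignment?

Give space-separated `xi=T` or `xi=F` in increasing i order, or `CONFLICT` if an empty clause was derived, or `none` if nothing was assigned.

unit clause [-1] forces x1=F; simplify:
  drop 1 from [2, 1, 3] -> [2, 3]
  satisfied 1 clause(s); 4 remain; assigned so far: [1]
unit clause [2] forces x2=T; simplify:
  satisfied 2 clause(s); 2 remain; assigned so far: [1, 2]

Answer: x1=F x2=T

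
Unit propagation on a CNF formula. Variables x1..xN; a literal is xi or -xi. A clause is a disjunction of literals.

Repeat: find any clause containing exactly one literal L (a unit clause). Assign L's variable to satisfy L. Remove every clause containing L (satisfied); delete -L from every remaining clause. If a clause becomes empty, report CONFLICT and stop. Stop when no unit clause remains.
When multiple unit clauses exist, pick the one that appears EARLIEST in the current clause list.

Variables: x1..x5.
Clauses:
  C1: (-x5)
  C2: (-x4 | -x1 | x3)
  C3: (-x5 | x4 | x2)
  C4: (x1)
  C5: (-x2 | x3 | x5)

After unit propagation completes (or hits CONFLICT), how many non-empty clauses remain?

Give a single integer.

unit clause [-5] forces x5=F; simplify:
  drop 5 from [-2, 3, 5] -> [-2, 3]
  satisfied 2 clause(s); 3 remain; assigned so far: [5]
unit clause [1] forces x1=T; simplify:
  drop -1 from [-4, -1, 3] -> [-4, 3]
  satisfied 1 clause(s); 2 remain; assigned so far: [1, 5]

Answer: 2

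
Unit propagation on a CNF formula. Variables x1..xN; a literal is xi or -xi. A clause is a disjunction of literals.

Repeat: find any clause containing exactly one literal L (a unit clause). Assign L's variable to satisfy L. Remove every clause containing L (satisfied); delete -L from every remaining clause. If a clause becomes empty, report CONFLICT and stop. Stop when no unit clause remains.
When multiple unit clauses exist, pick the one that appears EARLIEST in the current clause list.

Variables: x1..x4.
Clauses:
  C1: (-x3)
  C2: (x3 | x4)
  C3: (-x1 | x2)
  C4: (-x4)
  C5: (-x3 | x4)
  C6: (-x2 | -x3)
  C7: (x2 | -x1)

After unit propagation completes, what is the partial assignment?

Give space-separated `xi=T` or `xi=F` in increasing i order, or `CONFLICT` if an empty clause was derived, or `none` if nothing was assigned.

Answer: CONFLICT

Derivation:
unit clause [-3] forces x3=F; simplify:
  drop 3 from [3, 4] -> [4]
  satisfied 3 clause(s); 4 remain; assigned so far: [3]
unit clause [4] forces x4=T; simplify:
  drop -4 from [-4] -> [] (empty!)
  satisfied 1 clause(s); 3 remain; assigned so far: [3, 4]
CONFLICT (empty clause)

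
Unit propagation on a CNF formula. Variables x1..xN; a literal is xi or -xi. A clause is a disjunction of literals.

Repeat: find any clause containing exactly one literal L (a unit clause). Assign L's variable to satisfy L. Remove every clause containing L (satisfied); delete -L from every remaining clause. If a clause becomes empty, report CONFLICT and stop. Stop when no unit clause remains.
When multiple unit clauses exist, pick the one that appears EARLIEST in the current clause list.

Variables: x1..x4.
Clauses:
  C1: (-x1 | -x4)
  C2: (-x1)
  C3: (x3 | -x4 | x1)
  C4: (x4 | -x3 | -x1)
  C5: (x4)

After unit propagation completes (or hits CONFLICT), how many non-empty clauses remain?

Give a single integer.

Answer: 0

Derivation:
unit clause [-1] forces x1=F; simplify:
  drop 1 from [3, -4, 1] -> [3, -4]
  satisfied 3 clause(s); 2 remain; assigned so far: [1]
unit clause [4] forces x4=T; simplify:
  drop -4 from [3, -4] -> [3]
  satisfied 1 clause(s); 1 remain; assigned so far: [1, 4]
unit clause [3] forces x3=T; simplify:
  satisfied 1 clause(s); 0 remain; assigned so far: [1, 3, 4]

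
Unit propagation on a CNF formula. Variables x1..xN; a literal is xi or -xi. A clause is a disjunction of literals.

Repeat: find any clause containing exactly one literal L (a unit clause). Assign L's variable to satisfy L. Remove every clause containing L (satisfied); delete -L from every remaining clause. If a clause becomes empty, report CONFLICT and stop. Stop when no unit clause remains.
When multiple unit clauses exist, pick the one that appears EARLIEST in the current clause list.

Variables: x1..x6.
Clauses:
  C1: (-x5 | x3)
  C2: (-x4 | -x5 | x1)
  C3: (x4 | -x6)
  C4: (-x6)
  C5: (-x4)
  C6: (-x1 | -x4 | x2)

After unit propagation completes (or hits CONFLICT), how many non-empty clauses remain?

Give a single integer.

Answer: 1

Derivation:
unit clause [-6] forces x6=F; simplify:
  satisfied 2 clause(s); 4 remain; assigned so far: [6]
unit clause [-4] forces x4=F; simplify:
  satisfied 3 clause(s); 1 remain; assigned so far: [4, 6]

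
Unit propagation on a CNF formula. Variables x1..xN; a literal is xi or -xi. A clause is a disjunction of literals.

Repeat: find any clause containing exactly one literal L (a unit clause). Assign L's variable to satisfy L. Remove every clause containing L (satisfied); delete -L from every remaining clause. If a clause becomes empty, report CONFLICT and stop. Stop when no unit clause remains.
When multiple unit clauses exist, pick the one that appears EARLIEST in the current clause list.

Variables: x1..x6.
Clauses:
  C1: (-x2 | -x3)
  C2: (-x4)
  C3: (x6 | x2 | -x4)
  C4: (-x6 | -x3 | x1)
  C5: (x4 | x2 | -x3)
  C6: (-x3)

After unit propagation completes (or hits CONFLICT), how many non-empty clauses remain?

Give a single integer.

unit clause [-4] forces x4=F; simplify:
  drop 4 from [4, 2, -3] -> [2, -3]
  satisfied 2 clause(s); 4 remain; assigned so far: [4]
unit clause [-3] forces x3=F; simplify:
  satisfied 4 clause(s); 0 remain; assigned so far: [3, 4]

Answer: 0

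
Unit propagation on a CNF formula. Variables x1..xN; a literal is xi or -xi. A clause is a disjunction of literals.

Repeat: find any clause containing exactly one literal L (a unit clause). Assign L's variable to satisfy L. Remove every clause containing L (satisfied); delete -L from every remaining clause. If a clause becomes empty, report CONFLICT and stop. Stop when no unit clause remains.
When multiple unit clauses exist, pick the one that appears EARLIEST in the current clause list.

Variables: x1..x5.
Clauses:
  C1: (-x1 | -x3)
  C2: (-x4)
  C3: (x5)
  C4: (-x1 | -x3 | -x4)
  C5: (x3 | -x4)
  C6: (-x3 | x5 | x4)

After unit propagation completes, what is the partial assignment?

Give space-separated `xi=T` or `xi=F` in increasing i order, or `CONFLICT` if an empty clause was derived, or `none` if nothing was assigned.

unit clause [-4] forces x4=F; simplify:
  drop 4 from [-3, 5, 4] -> [-3, 5]
  satisfied 3 clause(s); 3 remain; assigned so far: [4]
unit clause [5] forces x5=T; simplify:
  satisfied 2 clause(s); 1 remain; assigned so far: [4, 5]

Answer: x4=F x5=T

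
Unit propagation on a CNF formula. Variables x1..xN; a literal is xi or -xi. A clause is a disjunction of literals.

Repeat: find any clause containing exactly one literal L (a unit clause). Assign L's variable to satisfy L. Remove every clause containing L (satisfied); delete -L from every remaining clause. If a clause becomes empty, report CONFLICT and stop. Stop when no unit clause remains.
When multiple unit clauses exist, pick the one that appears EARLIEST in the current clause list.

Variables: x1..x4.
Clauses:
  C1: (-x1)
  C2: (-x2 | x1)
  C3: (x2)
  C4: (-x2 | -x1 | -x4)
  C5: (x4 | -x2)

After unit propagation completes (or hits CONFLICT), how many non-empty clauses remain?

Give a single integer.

unit clause [-1] forces x1=F; simplify:
  drop 1 from [-2, 1] -> [-2]
  satisfied 2 clause(s); 3 remain; assigned so far: [1]
unit clause [-2] forces x2=F; simplify:
  drop 2 from [2] -> [] (empty!)
  satisfied 2 clause(s); 1 remain; assigned so far: [1, 2]
CONFLICT (empty clause)

Answer: 0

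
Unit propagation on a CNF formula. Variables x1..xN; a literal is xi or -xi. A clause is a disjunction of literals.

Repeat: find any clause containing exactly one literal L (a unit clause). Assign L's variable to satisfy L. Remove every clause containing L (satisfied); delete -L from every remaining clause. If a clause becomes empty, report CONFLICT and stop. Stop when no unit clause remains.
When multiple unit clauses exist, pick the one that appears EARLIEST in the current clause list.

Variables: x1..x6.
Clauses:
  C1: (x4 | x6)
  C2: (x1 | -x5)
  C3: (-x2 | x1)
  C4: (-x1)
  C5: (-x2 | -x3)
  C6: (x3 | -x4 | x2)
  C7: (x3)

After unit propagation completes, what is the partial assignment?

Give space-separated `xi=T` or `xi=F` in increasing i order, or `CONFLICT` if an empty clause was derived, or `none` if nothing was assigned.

Answer: x1=F x2=F x3=T x5=F

Derivation:
unit clause [-1] forces x1=F; simplify:
  drop 1 from [1, -5] -> [-5]
  drop 1 from [-2, 1] -> [-2]
  satisfied 1 clause(s); 6 remain; assigned so far: [1]
unit clause [-5] forces x5=F; simplify:
  satisfied 1 clause(s); 5 remain; assigned so far: [1, 5]
unit clause [-2] forces x2=F; simplify:
  drop 2 from [3, -4, 2] -> [3, -4]
  satisfied 2 clause(s); 3 remain; assigned so far: [1, 2, 5]
unit clause [3] forces x3=T; simplify:
  satisfied 2 clause(s); 1 remain; assigned so far: [1, 2, 3, 5]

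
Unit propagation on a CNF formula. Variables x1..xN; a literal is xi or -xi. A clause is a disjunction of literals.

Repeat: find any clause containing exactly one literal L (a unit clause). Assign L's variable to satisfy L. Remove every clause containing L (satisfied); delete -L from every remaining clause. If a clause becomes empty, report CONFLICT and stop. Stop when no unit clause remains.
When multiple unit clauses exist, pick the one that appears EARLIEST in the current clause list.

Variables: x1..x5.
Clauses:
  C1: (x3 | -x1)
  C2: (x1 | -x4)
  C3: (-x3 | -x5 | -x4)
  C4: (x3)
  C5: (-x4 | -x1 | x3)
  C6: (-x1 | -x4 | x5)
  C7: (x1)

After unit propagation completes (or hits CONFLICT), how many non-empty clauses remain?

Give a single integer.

unit clause [3] forces x3=T; simplify:
  drop -3 from [-3, -5, -4] -> [-5, -4]
  satisfied 3 clause(s); 4 remain; assigned so far: [3]
unit clause [1] forces x1=T; simplify:
  drop -1 from [-1, -4, 5] -> [-4, 5]
  satisfied 2 clause(s); 2 remain; assigned so far: [1, 3]

Answer: 2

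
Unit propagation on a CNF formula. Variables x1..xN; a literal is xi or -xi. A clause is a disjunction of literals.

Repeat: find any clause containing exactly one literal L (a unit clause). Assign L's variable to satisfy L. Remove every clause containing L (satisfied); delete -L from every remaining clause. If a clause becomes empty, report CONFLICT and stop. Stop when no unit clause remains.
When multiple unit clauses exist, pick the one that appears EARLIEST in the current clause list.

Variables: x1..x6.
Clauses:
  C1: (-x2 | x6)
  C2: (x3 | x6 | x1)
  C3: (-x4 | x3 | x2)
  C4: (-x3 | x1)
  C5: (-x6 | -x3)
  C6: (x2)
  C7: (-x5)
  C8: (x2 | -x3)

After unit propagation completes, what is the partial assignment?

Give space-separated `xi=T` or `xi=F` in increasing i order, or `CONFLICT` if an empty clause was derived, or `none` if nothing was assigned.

Answer: x2=T x3=F x5=F x6=T

Derivation:
unit clause [2] forces x2=T; simplify:
  drop -2 from [-2, 6] -> [6]
  satisfied 3 clause(s); 5 remain; assigned so far: [2]
unit clause [6] forces x6=T; simplify:
  drop -6 from [-6, -3] -> [-3]
  satisfied 2 clause(s); 3 remain; assigned so far: [2, 6]
unit clause [-3] forces x3=F; simplify:
  satisfied 2 clause(s); 1 remain; assigned so far: [2, 3, 6]
unit clause [-5] forces x5=F; simplify:
  satisfied 1 clause(s); 0 remain; assigned so far: [2, 3, 5, 6]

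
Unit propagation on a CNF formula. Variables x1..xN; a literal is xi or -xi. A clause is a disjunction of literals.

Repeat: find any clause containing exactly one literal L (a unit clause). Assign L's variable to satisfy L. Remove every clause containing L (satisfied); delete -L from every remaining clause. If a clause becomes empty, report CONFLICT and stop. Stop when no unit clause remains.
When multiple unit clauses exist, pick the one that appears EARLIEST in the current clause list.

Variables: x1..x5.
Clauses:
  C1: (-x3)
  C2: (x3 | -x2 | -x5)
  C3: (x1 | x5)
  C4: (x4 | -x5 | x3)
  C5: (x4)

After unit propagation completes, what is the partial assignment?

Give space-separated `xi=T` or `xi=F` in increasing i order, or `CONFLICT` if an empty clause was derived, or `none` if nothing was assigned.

Answer: x3=F x4=T

Derivation:
unit clause [-3] forces x3=F; simplify:
  drop 3 from [3, -2, -5] -> [-2, -5]
  drop 3 from [4, -5, 3] -> [4, -5]
  satisfied 1 clause(s); 4 remain; assigned so far: [3]
unit clause [4] forces x4=T; simplify:
  satisfied 2 clause(s); 2 remain; assigned so far: [3, 4]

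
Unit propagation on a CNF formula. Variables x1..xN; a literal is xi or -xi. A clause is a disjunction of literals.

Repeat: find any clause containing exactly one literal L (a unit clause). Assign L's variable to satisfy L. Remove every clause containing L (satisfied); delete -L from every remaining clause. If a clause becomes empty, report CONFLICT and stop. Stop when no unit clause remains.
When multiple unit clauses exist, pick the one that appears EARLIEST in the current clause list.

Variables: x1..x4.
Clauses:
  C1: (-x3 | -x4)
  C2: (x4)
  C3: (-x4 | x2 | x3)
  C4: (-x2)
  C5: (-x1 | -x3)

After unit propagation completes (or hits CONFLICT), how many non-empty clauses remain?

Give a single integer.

Answer: 0

Derivation:
unit clause [4] forces x4=T; simplify:
  drop -4 from [-3, -4] -> [-3]
  drop -4 from [-4, 2, 3] -> [2, 3]
  satisfied 1 clause(s); 4 remain; assigned so far: [4]
unit clause [-3] forces x3=F; simplify:
  drop 3 from [2, 3] -> [2]
  satisfied 2 clause(s); 2 remain; assigned so far: [3, 4]
unit clause [2] forces x2=T; simplify:
  drop -2 from [-2] -> [] (empty!)
  satisfied 1 clause(s); 1 remain; assigned so far: [2, 3, 4]
CONFLICT (empty clause)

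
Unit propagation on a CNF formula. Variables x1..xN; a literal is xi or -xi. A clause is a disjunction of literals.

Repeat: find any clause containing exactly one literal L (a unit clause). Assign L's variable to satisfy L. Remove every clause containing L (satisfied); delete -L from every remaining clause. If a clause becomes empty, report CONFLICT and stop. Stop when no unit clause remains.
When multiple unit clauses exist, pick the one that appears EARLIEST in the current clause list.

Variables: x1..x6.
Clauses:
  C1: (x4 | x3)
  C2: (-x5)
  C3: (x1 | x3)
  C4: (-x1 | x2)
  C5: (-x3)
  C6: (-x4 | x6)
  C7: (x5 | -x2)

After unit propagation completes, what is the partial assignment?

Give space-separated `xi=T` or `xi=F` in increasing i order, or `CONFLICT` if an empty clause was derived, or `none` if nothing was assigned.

unit clause [-5] forces x5=F; simplify:
  drop 5 from [5, -2] -> [-2]
  satisfied 1 clause(s); 6 remain; assigned so far: [5]
unit clause [-3] forces x3=F; simplify:
  drop 3 from [4, 3] -> [4]
  drop 3 from [1, 3] -> [1]
  satisfied 1 clause(s); 5 remain; assigned so far: [3, 5]
unit clause [4] forces x4=T; simplify:
  drop -4 from [-4, 6] -> [6]
  satisfied 1 clause(s); 4 remain; assigned so far: [3, 4, 5]
unit clause [1] forces x1=T; simplify:
  drop -1 from [-1, 2] -> [2]
  satisfied 1 clause(s); 3 remain; assigned so far: [1, 3, 4, 5]
unit clause [2] forces x2=T; simplify:
  drop -2 from [-2] -> [] (empty!)
  satisfied 1 clause(s); 2 remain; assigned so far: [1, 2, 3, 4, 5]
CONFLICT (empty clause)

Answer: CONFLICT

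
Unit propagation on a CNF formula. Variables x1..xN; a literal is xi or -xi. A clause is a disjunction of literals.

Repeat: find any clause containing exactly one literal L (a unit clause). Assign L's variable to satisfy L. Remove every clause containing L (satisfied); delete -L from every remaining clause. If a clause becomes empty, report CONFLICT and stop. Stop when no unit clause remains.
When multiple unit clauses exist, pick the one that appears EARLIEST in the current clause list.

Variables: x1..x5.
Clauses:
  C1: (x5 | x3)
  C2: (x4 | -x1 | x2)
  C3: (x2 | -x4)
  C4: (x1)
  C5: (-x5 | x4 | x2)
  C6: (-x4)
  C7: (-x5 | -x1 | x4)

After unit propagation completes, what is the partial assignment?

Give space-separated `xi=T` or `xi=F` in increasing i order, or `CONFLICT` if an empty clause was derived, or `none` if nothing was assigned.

Answer: x1=T x2=T x3=T x4=F x5=F

Derivation:
unit clause [1] forces x1=T; simplify:
  drop -1 from [4, -1, 2] -> [4, 2]
  drop -1 from [-5, -1, 4] -> [-5, 4]
  satisfied 1 clause(s); 6 remain; assigned so far: [1]
unit clause [-4] forces x4=F; simplify:
  drop 4 from [4, 2] -> [2]
  drop 4 from [-5, 4, 2] -> [-5, 2]
  drop 4 from [-5, 4] -> [-5]
  satisfied 2 clause(s); 4 remain; assigned so far: [1, 4]
unit clause [2] forces x2=T; simplify:
  satisfied 2 clause(s); 2 remain; assigned so far: [1, 2, 4]
unit clause [-5] forces x5=F; simplify:
  drop 5 from [5, 3] -> [3]
  satisfied 1 clause(s); 1 remain; assigned so far: [1, 2, 4, 5]
unit clause [3] forces x3=T; simplify:
  satisfied 1 clause(s); 0 remain; assigned so far: [1, 2, 3, 4, 5]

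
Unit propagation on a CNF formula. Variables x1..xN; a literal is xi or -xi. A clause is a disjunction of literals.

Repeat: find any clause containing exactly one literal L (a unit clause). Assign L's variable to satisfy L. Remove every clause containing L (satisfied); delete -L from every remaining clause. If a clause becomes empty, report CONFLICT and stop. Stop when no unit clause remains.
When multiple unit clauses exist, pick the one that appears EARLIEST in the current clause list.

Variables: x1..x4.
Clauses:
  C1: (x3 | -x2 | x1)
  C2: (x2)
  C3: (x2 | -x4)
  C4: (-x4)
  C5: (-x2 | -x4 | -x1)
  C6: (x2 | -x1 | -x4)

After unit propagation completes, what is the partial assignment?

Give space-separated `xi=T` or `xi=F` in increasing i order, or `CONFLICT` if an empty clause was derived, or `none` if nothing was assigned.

unit clause [2] forces x2=T; simplify:
  drop -2 from [3, -2, 1] -> [3, 1]
  drop -2 from [-2, -4, -1] -> [-4, -1]
  satisfied 3 clause(s); 3 remain; assigned so far: [2]
unit clause [-4] forces x4=F; simplify:
  satisfied 2 clause(s); 1 remain; assigned so far: [2, 4]

Answer: x2=T x4=F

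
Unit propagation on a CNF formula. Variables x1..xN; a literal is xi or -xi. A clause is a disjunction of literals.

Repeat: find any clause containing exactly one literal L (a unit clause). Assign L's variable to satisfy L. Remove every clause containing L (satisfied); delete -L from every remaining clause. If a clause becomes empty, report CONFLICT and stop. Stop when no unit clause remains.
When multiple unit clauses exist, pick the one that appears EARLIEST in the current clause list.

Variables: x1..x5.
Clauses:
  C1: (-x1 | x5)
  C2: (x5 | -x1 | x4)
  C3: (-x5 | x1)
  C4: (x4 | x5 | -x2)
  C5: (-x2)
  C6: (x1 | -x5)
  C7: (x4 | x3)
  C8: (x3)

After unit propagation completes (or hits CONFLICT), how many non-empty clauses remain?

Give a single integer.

unit clause [-2] forces x2=F; simplify:
  satisfied 2 clause(s); 6 remain; assigned so far: [2]
unit clause [3] forces x3=T; simplify:
  satisfied 2 clause(s); 4 remain; assigned so far: [2, 3]

Answer: 4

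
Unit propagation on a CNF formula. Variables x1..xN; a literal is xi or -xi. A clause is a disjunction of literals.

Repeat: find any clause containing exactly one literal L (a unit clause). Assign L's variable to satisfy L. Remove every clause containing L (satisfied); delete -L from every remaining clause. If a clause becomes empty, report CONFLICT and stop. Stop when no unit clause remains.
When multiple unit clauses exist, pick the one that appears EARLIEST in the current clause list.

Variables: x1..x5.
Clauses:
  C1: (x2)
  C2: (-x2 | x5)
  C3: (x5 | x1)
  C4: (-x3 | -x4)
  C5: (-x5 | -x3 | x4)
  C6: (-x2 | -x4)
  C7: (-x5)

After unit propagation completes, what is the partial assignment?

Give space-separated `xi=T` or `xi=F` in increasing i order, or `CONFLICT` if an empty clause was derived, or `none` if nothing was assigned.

Answer: CONFLICT

Derivation:
unit clause [2] forces x2=T; simplify:
  drop -2 from [-2, 5] -> [5]
  drop -2 from [-2, -4] -> [-4]
  satisfied 1 clause(s); 6 remain; assigned so far: [2]
unit clause [5] forces x5=T; simplify:
  drop -5 from [-5, -3, 4] -> [-3, 4]
  drop -5 from [-5] -> [] (empty!)
  satisfied 2 clause(s); 4 remain; assigned so far: [2, 5]
CONFLICT (empty clause)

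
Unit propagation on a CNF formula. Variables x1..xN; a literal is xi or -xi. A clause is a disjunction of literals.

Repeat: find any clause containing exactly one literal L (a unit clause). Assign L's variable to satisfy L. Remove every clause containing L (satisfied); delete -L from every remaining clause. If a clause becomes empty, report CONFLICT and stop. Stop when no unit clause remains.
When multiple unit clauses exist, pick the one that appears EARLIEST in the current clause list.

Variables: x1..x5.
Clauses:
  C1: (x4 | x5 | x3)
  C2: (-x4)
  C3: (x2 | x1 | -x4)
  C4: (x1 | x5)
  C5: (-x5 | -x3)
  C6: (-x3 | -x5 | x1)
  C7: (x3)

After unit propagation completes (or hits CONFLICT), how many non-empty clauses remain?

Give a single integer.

Answer: 0

Derivation:
unit clause [-4] forces x4=F; simplify:
  drop 4 from [4, 5, 3] -> [5, 3]
  satisfied 2 clause(s); 5 remain; assigned so far: [4]
unit clause [3] forces x3=T; simplify:
  drop -3 from [-5, -3] -> [-5]
  drop -3 from [-3, -5, 1] -> [-5, 1]
  satisfied 2 clause(s); 3 remain; assigned so far: [3, 4]
unit clause [-5] forces x5=F; simplify:
  drop 5 from [1, 5] -> [1]
  satisfied 2 clause(s); 1 remain; assigned so far: [3, 4, 5]
unit clause [1] forces x1=T; simplify:
  satisfied 1 clause(s); 0 remain; assigned so far: [1, 3, 4, 5]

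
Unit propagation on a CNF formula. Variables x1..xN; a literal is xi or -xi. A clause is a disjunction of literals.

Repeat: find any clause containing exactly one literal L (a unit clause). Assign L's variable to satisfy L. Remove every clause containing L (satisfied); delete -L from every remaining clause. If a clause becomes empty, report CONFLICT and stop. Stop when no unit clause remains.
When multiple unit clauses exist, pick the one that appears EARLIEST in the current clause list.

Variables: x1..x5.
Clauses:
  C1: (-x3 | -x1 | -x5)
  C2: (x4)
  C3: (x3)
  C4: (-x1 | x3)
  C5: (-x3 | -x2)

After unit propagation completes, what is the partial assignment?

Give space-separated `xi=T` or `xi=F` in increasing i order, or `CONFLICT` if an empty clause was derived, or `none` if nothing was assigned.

unit clause [4] forces x4=T; simplify:
  satisfied 1 clause(s); 4 remain; assigned so far: [4]
unit clause [3] forces x3=T; simplify:
  drop -3 from [-3, -1, -5] -> [-1, -5]
  drop -3 from [-3, -2] -> [-2]
  satisfied 2 clause(s); 2 remain; assigned so far: [3, 4]
unit clause [-2] forces x2=F; simplify:
  satisfied 1 clause(s); 1 remain; assigned so far: [2, 3, 4]

Answer: x2=F x3=T x4=T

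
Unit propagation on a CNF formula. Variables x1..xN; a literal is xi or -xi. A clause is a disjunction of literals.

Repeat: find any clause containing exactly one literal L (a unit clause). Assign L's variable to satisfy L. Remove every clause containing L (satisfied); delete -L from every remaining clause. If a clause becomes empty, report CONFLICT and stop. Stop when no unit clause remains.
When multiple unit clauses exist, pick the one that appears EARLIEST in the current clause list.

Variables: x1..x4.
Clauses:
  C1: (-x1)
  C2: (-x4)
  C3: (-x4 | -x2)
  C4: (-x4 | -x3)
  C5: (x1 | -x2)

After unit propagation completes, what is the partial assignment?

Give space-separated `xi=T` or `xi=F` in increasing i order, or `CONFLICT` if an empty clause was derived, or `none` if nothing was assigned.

unit clause [-1] forces x1=F; simplify:
  drop 1 from [1, -2] -> [-2]
  satisfied 1 clause(s); 4 remain; assigned so far: [1]
unit clause [-4] forces x4=F; simplify:
  satisfied 3 clause(s); 1 remain; assigned so far: [1, 4]
unit clause [-2] forces x2=F; simplify:
  satisfied 1 clause(s); 0 remain; assigned so far: [1, 2, 4]

Answer: x1=F x2=F x4=F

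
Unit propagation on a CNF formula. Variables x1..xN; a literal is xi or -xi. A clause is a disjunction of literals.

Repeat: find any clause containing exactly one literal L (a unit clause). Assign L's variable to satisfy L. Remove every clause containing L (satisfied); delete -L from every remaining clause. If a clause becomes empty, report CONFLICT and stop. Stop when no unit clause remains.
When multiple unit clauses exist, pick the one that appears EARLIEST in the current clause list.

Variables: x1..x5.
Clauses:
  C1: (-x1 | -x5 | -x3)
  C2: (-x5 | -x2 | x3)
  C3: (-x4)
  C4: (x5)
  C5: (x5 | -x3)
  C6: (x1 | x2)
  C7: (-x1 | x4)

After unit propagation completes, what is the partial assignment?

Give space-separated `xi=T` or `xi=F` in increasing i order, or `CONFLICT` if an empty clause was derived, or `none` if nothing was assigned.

Answer: x1=F x2=T x3=T x4=F x5=T

Derivation:
unit clause [-4] forces x4=F; simplify:
  drop 4 from [-1, 4] -> [-1]
  satisfied 1 clause(s); 6 remain; assigned so far: [4]
unit clause [5] forces x5=T; simplify:
  drop -5 from [-1, -5, -3] -> [-1, -3]
  drop -5 from [-5, -2, 3] -> [-2, 3]
  satisfied 2 clause(s); 4 remain; assigned so far: [4, 5]
unit clause [-1] forces x1=F; simplify:
  drop 1 from [1, 2] -> [2]
  satisfied 2 clause(s); 2 remain; assigned so far: [1, 4, 5]
unit clause [2] forces x2=T; simplify:
  drop -2 from [-2, 3] -> [3]
  satisfied 1 clause(s); 1 remain; assigned so far: [1, 2, 4, 5]
unit clause [3] forces x3=T; simplify:
  satisfied 1 clause(s); 0 remain; assigned so far: [1, 2, 3, 4, 5]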